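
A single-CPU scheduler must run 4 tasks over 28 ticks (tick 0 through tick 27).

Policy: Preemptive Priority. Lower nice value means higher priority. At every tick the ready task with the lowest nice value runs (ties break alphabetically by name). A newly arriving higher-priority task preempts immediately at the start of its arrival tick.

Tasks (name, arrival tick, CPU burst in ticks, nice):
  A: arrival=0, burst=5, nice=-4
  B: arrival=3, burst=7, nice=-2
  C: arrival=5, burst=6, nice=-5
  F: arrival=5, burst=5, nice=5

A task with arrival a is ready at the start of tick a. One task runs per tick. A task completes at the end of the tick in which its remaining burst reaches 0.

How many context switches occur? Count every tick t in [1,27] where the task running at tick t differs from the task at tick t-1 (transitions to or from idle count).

t=0: ready={A} → run A
t=1: ready={A} → run A
t=2: ready={A} → run A
t=3: ready={A,B} → run A
t=4: ready={A,B} → run A
t=5: ready={B,C,F} → run C
t=6: ready={B,C,F} → run C
t=7: ready={B,C,F} → run C
t=8: ready={B,C,F} → run C
t=9: ready={B,C,F} → run C
t=10: ready={B,C,F} → run C
t=11: ready={B,F} → run B
t=12: ready={B,F} → run B
t=13: ready={B,F} → run B
t=14: ready={B,F} → run B
t=15: ready={B,F} → run B
t=16: ready={B,F} → run B
t=17: ready={B,F} → run B
t=18: ready={F} → run F
t=19: ready={F} → run F
t=20: ready={F} → run F
t=21: ready={F} → run F
t=22: ready={F} → run F
t=23: (idle)
t=24: (idle)
t=25: (idle)
t=26: (idle)
t=27: (idle)

context switches = 4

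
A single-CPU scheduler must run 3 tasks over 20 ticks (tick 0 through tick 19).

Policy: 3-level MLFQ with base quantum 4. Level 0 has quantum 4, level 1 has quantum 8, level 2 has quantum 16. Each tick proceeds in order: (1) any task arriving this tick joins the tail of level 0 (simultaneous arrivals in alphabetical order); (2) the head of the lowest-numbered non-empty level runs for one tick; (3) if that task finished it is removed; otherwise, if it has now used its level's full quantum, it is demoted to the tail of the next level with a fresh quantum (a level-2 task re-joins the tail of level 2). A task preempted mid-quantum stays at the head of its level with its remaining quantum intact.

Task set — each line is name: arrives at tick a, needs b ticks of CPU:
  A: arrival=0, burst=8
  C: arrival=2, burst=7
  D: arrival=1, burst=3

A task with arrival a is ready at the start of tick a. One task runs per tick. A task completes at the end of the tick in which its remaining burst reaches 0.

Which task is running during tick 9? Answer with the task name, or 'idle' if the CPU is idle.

t=0: L0/L1/L2 = A/-/- → run A
t=1: L0/L1/L2 = AD/-/- → run A
t=2: L0/L1/L2 = ADC/-/- → run A
t=3: L0/L1/L2 = ADC/-/- → run A
t=4: L0/L1/L2 = DC/A/- → run D
t=5: L0/L1/L2 = DC/A/- → run D
t=6: L0/L1/L2 = DC/A/- → run D
t=7: L0/L1/L2 = C/A/- → run C
t=8: L0/L1/L2 = C/A/- → run C
t=9: L0/L1/L2 = C/A/- → run C
t=10: L0/L1/L2 = C/A/- → run C
t=11: L0/L1/L2 = -/AC/- → run A
t=12: L0/L1/L2 = -/AC/- → run A
t=13: L0/L1/L2 = -/AC/- → run A
t=14: L0/L1/L2 = -/AC/- → run A
t=15: L0/L1/L2 = -/C/- → run C
t=16: L0/L1/L2 = -/C/- → run C
t=17: L0/L1/L2 = -/C/- → run C
t=18: (idle)
t=19: (idle)

running at tick 9 = C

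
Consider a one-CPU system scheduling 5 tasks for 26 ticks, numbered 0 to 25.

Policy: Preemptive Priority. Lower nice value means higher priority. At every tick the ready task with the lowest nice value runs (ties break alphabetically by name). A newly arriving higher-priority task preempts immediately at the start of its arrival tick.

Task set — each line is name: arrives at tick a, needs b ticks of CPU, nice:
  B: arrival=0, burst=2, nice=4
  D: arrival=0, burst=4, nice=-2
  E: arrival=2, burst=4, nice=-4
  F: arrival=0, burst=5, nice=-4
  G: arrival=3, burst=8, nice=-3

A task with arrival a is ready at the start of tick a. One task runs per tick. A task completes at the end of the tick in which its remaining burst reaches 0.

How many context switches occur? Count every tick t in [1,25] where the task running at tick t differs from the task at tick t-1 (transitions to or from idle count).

context switches = 6

t=0: ready={B,D,F} → run F
t=1: ready={B,D,F} → run F
t=2: ready={B,D,E,F} → run E
t=3: ready={B,D,E,F,G} → run E
t=4: ready={B,D,E,F,G} → run E
t=5: ready={B,D,E,F,G} → run E
t=6: ready={B,D,F,G} → run F
t=7: ready={B,D,F,G} → run F
t=8: ready={B,D,F,G} → run F
t=9: ready={B,D,G} → run G
t=10: ready={B,D,G} → run G
t=11: ready={B,D,G} → run G
t=12: ready={B,D,G} → run G
t=13: ready={B,D,G} → run G
t=14: ready={B,D,G} → run G
t=15: ready={B,D,G} → run G
t=16: ready={B,D,G} → run G
t=17: ready={B,D} → run D
t=18: ready={B,D} → run D
t=19: ready={B,D} → run D
t=20: ready={B,D} → run D
t=21: ready={B} → run B
t=22: ready={B} → run B
t=23: (idle)
t=24: (idle)
t=25: (idle)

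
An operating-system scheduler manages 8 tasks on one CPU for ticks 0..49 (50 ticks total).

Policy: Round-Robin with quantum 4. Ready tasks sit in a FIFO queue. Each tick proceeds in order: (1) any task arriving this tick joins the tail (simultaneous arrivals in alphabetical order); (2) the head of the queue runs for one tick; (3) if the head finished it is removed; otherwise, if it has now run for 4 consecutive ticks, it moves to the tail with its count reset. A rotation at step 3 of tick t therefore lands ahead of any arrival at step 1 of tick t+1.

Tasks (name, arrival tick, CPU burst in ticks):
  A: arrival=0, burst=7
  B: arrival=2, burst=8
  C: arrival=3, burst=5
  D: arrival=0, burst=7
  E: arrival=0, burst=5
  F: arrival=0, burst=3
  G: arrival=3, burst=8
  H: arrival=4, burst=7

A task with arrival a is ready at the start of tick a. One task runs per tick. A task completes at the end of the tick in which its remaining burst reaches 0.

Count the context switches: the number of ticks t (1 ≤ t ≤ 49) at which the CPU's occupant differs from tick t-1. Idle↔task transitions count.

context switches = 14

t=0: queue=[A,D,E,F] q_used=0 → run A
t=1: queue=[A,D,E,F] q_used=1 → run A
t=2: queue=[A,D,E,F,B] q_used=2 → run A
t=3: queue=[A,D,E,F,B,C,G] q_used=3 → run A
t=4: queue=[D,E,F,B,C,G,A,H] q_used=0 → run D
t=5: queue=[D,E,F,B,C,G,A,H] q_used=1 → run D
t=6: queue=[D,E,F,B,C,G,A,H] q_used=2 → run D
t=7: queue=[D,E,F,B,C,G,A,H] q_used=3 → run D
t=8: queue=[E,F,B,C,G,A,H,D] q_used=0 → run E
t=9: queue=[E,F,B,C,G,A,H,D] q_used=1 → run E
t=10: queue=[E,F,B,C,G,A,H,D] q_used=2 → run E
t=11: queue=[E,F,B,C,G,A,H,D] q_used=3 → run E
t=12: queue=[F,B,C,G,A,H,D,E] q_used=0 → run F
t=13: queue=[F,B,C,G,A,H,D,E] q_used=1 → run F
t=14: queue=[F,B,C,G,A,H,D,E] q_used=2 → run F
t=15: queue=[B,C,G,A,H,D,E] q_used=0 → run B
t=16: queue=[B,C,G,A,H,D,E] q_used=1 → run B
t=17: queue=[B,C,G,A,H,D,E] q_used=2 → run B
t=18: queue=[B,C,G,A,H,D,E] q_used=3 → run B
t=19: queue=[C,G,A,H,D,E,B] q_used=0 → run C
t=20: queue=[C,G,A,H,D,E,B] q_used=1 → run C
t=21: queue=[C,G,A,H,D,E,B] q_used=2 → run C
t=22: queue=[C,G,A,H,D,E,B] q_used=3 → run C
t=23: queue=[G,A,H,D,E,B,C] q_used=0 → run G
t=24: queue=[G,A,H,D,E,B,C] q_used=1 → run G
t=25: queue=[G,A,H,D,E,B,C] q_used=2 → run G
t=26: queue=[G,A,H,D,E,B,C] q_used=3 → run G
t=27: queue=[A,H,D,E,B,C,G] q_used=0 → run A
t=28: queue=[A,H,D,E,B,C,G] q_used=1 → run A
t=29: queue=[A,H,D,E,B,C,G] q_used=2 → run A
t=30: queue=[H,D,E,B,C,G] q_used=0 → run H
t=31: queue=[H,D,E,B,C,G] q_used=1 → run H
t=32: queue=[H,D,E,B,C,G] q_used=2 → run H
t=33: queue=[H,D,E,B,C,G] q_used=3 → run H
t=34: queue=[D,E,B,C,G,H] q_used=0 → run D
t=35: queue=[D,E,B,C,G,H] q_used=1 → run D
t=36: queue=[D,E,B,C,G,H] q_used=2 → run D
t=37: queue=[E,B,C,G,H] q_used=0 → run E
t=38: queue=[B,C,G,H] q_used=0 → run B
t=39: queue=[B,C,G,H] q_used=1 → run B
t=40: queue=[B,C,G,H] q_used=2 → run B
t=41: queue=[B,C,G,H] q_used=3 → run B
t=42: queue=[C,G,H] q_used=0 → run C
t=43: queue=[G,H] q_used=0 → run G
t=44: queue=[G,H] q_used=1 → run G
t=45: queue=[G,H] q_used=2 → run G
t=46: queue=[G,H] q_used=3 → run G
t=47: queue=[H] q_used=0 → run H
t=48: queue=[H] q_used=1 → run H
t=49: queue=[H] q_used=2 → run H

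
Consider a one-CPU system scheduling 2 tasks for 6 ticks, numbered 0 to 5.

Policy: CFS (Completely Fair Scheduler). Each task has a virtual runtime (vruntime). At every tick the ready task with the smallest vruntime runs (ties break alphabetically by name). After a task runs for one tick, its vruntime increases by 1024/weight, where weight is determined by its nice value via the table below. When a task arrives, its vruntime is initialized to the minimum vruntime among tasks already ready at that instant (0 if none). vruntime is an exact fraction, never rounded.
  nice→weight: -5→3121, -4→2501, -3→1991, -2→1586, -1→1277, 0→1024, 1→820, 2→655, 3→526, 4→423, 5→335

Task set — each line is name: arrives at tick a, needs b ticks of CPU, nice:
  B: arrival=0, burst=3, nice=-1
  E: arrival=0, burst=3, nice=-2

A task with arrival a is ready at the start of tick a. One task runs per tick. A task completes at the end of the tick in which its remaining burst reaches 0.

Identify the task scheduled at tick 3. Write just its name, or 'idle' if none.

t=0: vr[B=0 E=0] → run B
t=1: vr[B=1024/1277 E=0] → run E
t=2: vr[B=1024/1277 E=512/793] → run E
t=3: vr[B=1024/1277 E=1024/793] → run B
t=4: vr[B=2048/1277 E=1024/793] → run E
t=5: vr[B=2048/1277] → run B

running at tick 3 = B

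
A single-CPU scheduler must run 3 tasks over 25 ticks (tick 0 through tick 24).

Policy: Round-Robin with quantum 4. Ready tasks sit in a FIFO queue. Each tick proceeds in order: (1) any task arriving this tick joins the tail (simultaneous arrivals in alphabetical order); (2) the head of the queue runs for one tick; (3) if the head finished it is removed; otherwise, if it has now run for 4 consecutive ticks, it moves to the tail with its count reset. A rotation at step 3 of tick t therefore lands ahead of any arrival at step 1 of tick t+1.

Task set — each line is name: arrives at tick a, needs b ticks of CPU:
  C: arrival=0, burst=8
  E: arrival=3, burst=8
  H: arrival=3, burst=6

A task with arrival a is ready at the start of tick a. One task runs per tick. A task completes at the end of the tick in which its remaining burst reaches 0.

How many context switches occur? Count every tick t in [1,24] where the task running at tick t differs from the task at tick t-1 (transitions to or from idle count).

context switches = 6

t=0: queue=[C] q_used=0 → run C
t=1: queue=[C] q_used=1 → run C
t=2: queue=[C] q_used=2 → run C
t=3: queue=[C,E,H] q_used=3 → run C
t=4: queue=[E,H,C] q_used=0 → run E
t=5: queue=[E,H,C] q_used=1 → run E
t=6: queue=[E,H,C] q_used=2 → run E
t=7: queue=[E,H,C] q_used=3 → run E
t=8: queue=[H,C,E] q_used=0 → run H
t=9: queue=[H,C,E] q_used=1 → run H
t=10: queue=[H,C,E] q_used=2 → run H
t=11: queue=[H,C,E] q_used=3 → run H
t=12: queue=[C,E,H] q_used=0 → run C
t=13: queue=[C,E,H] q_used=1 → run C
t=14: queue=[C,E,H] q_used=2 → run C
t=15: queue=[C,E,H] q_used=3 → run C
t=16: queue=[E,H] q_used=0 → run E
t=17: queue=[E,H] q_used=1 → run E
t=18: queue=[E,H] q_used=2 → run E
t=19: queue=[E,H] q_used=3 → run E
t=20: queue=[H] q_used=0 → run H
t=21: queue=[H] q_used=1 → run H
t=22: (idle)
t=23: (idle)
t=24: (idle)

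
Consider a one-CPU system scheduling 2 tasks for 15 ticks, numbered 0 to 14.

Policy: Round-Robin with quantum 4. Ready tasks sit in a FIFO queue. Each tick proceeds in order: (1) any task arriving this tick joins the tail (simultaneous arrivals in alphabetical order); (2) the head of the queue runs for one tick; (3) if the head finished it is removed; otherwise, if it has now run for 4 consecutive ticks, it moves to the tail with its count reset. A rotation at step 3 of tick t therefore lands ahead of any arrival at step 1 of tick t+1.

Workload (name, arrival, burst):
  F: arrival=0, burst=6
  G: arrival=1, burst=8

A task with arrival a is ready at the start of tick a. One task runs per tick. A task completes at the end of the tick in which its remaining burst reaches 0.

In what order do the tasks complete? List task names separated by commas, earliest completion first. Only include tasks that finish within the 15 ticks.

completion order = F, G

t=0: queue=[F] q_used=0 → run F
t=1: queue=[F,G] q_used=1 → run F
t=2: queue=[F,G] q_used=2 → run F
t=3: queue=[F,G] q_used=3 → run F
t=4: queue=[G,F] q_used=0 → run G
t=5: queue=[G,F] q_used=1 → run G
t=6: queue=[G,F] q_used=2 → run G
t=7: queue=[G,F] q_used=3 → run G
t=8: queue=[F,G] q_used=0 → run F
t=9: queue=[F,G] q_used=1 → run F
t=10: queue=[G] q_used=0 → run G
t=11: queue=[G] q_used=1 → run G
t=12: queue=[G] q_used=2 → run G
t=13: queue=[G] q_used=3 → run G
t=14: (idle)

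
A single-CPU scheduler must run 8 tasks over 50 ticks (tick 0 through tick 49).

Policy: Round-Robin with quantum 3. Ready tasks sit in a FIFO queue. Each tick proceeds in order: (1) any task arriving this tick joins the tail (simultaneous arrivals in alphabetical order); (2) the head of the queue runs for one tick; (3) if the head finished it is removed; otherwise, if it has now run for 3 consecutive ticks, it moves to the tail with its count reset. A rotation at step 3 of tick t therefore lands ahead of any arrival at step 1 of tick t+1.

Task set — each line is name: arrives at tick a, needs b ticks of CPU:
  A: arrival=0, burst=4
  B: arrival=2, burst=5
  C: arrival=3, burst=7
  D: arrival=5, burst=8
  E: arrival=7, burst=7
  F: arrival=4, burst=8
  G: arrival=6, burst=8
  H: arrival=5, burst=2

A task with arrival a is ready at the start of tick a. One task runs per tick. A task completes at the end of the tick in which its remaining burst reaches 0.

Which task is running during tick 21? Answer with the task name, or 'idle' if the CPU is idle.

t=0: queue=[A] q_used=0 → run A
t=1: queue=[A] q_used=1 → run A
t=2: queue=[A,B] q_used=2 → run A
t=3: queue=[B,A,C] q_used=0 → run B
t=4: queue=[B,A,C,F] q_used=1 → run B
t=5: queue=[B,A,C,F,D,H] q_used=2 → run B
t=6: queue=[A,C,F,D,H,B,G] q_used=0 → run A
t=7: queue=[C,F,D,H,B,G,E] q_used=0 → run C
t=8: queue=[C,F,D,H,B,G,E] q_used=1 → run C
t=9: queue=[C,F,D,H,B,G,E] q_used=2 → run C
t=10: queue=[F,D,H,B,G,E,C] q_used=0 → run F
t=11: queue=[F,D,H,B,G,E,C] q_used=1 → run F
t=12: queue=[F,D,H,B,G,E,C] q_used=2 → run F
t=13: queue=[D,H,B,G,E,C,F] q_used=0 → run D
t=14: queue=[D,H,B,G,E,C,F] q_used=1 → run D
t=15: queue=[D,H,B,G,E,C,F] q_used=2 → run D
t=16: queue=[H,B,G,E,C,F,D] q_used=0 → run H
t=17: queue=[H,B,G,E,C,F,D] q_used=1 → run H
t=18: queue=[B,G,E,C,F,D] q_used=0 → run B
t=19: queue=[B,G,E,C,F,D] q_used=1 → run B
t=20: queue=[G,E,C,F,D] q_used=0 → run G
t=21: queue=[G,E,C,F,D] q_used=1 → run G
t=22: queue=[G,E,C,F,D] q_used=2 → run G
t=23: queue=[E,C,F,D,G] q_used=0 → run E
t=24: queue=[E,C,F,D,G] q_used=1 → run E
t=25: queue=[E,C,F,D,G] q_used=2 → run E
t=26: queue=[C,F,D,G,E] q_used=0 → run C
t=27: queue=[C,F,D,G,E] q_used=1 → run C
t=28: queue=[C,F,D,G,E] q_used=2 → run C
t=29: queue=[F,D,G,E,C] q_used=0 → run F
t=30: queue=[F,D,G,E,C] q_used=1 → run F
t=31: queue=[F,D,G,E,C] q_used=2 → run F
t=32: queue=[D,G,E,C,F] q_used=0 → run D
t=33: queue=[D,G,E,C,F] q_used=1 → run D
t=34: queue=[D,G,E,C,F] q_used=2 → run D
t=35: queue=[G,E,C,F,D] q_used=0 → run G
t=36: queue=[G,E,C,F,D] q_used=1 → run G
t=37: queue=[G,E,C,F,D] q_used=2 → run G
t=38: queue=[E,C,F,D,G] q_used=0 → run E
t=39: queue=[E,C,F,D,G] q_used=1 → run E
t=40: queue=[E,C,F,D,G] q_used=2 → run E
t=41: queue=[C,F,D,G,E] q_used=0 → run C
t=42: queue=[F,D,G,E] q_used=0 → run F
t=43: queue=[F,D,G,E] q_used=1 → run F
t=44: queue=[D,G,E] q_used=0 → run D
t=45: queue=[D,G,E] q_used=1 → run D
t=46: queue=[G,E] q_used=0 → run G
t=47: queue=[G,E] q_used=1 → run G
t=48: queue=[E] q_used=0 → run E
t=49: (idle)

running at tick 21 = G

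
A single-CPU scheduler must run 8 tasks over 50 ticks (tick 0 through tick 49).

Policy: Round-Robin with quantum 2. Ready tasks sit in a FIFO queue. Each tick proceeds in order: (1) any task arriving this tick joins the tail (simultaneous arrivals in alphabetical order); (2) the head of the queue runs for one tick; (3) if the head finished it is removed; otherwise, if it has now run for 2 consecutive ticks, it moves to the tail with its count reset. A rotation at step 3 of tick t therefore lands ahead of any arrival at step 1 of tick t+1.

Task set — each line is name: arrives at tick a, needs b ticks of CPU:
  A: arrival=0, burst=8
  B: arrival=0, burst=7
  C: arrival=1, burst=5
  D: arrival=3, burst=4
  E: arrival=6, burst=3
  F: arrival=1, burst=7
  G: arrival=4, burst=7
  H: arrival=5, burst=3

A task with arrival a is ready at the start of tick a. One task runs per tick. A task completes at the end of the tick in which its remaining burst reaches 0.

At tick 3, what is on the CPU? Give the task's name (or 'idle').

t=0: queue=[A,B] q_used=0 → run A
t=1: queue=[A,B,C,F] q_used=1 → run A
t=2: queue=[B,C,F,A] q_used=0 → run B
t=3: queue=[B,C,F,A,D] q_used=1 → run B
t=4: queue=[C,F,A,D,B,G] q_used=0 → run C
t=5: queue=[C,F,A,D,B,G,H] q_used=1 → run C
t=6: queue=[F,A,D,B,G,H,C,E] q_used=0 → run F
t=7: queue=[F,A,D,B,G,H,C,E] q_used=1 → run F
t=8: queue=[A,D,B,G,H,C,E,F] q_used=0 → run A
t=9: queue=[A,D,B,G,H,C,E,F] q_used=1 → run A
t=10: queue=[D,B,G,H,C,E,F,A] q_used=0 → run D
t=11: queue=[D,B,G,H,C,E,F,A] q_used=1 → run D
t=12: queue=[B,G,H,C,E,F,A,D] q_used=0 → run B
t=13: queue=[B,G,H,C,E,F,A,D] q_used=1 → run B
t=14: queue=[G,H,C,E,F,A,D,B] q_used=0 → run G
t=15: queue=[G,H,C,E,F,A,D,B] q_used=1 → run G
t=16: queue=[H,C,E,F,A,D,B,G] q_used=0 → run H
t=17: queue=[H,C,E,F,A,D,B,G] q_used=1 → run H
t=18: queue=[C,E,F,A,D,B,G,H] q_used=0 → run C
t=19: queue=[C,E,F,A,D,B,G,H] q_used=1 → run C
t=20: queue=[E,F,A,D,B,G,H,C] q_used=0 → run E
t=21: queue=[E,F,A,D,B,G,H,C] q_used=1 → run E
t=22: queue=[F,A,D,B,G,H,C,E] q_used=0 → run F
t=23: queue=[F,A,D,B,G,H,C,E] q_used=1 → run F
t=24: queue=[A,D,B,G,H,C,E,F] q_used=0 → run A
t=25: queue=[A,D,B,G,H,C,E,F] q_used=1 → run A
t=26: queue=[D,B,G,H,C,E,F,A] q_used=0 → run D
t=27: queue=[D,B,G,H,C,E,F,A] q_used=1 → run D
t=28: queue=[B,G,H,C,E,F,A] q_used=0 → run B
t=29: queue=[B,G,H,C,E,F,A] q_used=1 → run B
t=30: queue=[G,H,C,E,F,A,B] q_used=0 → run G
t=31: queue=[G,H,C,E,F,A,B] q_used=1 → run G
t=32: queue=[H,C,E,F,A,B,G] q_used=0 → run H
t=33: queue=[C,E,F,A,B,G] q_used=0 → run C
t=34: queue=[E,F,A,B,G] q_used=0 → run E
t=35: queue=[F,A,B,G] q_used=0 → run F
t=36: queue=[F,A,B,G] q_used=1 → run F
t=37: queue=[A,B,G,F] q_used=0 → run A
t=38: queue=[A,B,G,F] q_used=1 → run A
t=39: queue=[B,G,F] q_used=0 → run B
t=40: queue=[G,F] q_used=0 → run G
t=41: queue=[G,F] q_used=1 → run G
t=42: queue=[F,G] q_used=0 → run F
t=43: queue=[G] q_used=0 → run G
t=44: (idle)
t=45: (idle)
t=46: (idle)
t=47: (idle)
t=48: (idle)
t=49: (idle)

running at tick 3 = B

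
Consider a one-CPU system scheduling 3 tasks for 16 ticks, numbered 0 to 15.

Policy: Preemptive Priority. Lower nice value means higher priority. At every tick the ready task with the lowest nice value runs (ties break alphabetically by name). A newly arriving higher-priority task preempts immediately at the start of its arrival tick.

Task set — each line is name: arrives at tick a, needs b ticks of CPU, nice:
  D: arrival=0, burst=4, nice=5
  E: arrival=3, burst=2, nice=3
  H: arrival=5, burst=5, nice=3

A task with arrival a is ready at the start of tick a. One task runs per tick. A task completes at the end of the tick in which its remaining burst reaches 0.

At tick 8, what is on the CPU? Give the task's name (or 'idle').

t=0: ready={D} → run D
t=1: ready={D} → run D
t=2: ready={D} → run D
t=3: ready={D,E} → run E
t=4: ready={D,E} → run E
t=5: ready={D,H} → run H
t=6: ready={D,H} → run H
t=7: ready={D,H} → run H
t=8: ready={D,H} → run H
t=9: ready={D,H} → run H
t=10: ready={D} → run D
t=11: (idle)
t=12: (idle)
t=13: (idle)
t=14: (idle)
t=15: (idle)

running at tick 8 = H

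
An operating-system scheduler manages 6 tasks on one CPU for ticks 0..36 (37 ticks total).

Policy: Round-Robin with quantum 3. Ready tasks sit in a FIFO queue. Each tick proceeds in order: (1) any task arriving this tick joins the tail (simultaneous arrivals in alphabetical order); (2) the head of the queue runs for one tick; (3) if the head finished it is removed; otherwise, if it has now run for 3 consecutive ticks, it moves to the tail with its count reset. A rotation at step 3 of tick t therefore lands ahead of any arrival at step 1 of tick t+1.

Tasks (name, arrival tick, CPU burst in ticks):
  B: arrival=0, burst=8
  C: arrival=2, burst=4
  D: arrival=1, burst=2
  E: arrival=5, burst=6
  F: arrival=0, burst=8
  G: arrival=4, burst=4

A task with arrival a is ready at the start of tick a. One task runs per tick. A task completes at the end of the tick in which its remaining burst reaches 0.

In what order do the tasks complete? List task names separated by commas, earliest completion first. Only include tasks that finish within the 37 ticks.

completion order = D, C, B, G, E, F

t=0: queue=[B,F] q_used=0 → run B
t=1: queue=[B,F,D] q_used=1 → run B
t=2: queue=[B,F,D,C] q_used=2 → run B
t=3: queue=[F,D,C,B] q_used=0 → run F
t=4: queue=[F,D,C,B,G] q_used=1 → run F
t=5: queue=[F,D,C,B,G,E] q_used=2 → run F
t=6: queue=[D,C,B,G,E,F] q_used=0 → run D
t=7: queue=[D,C,B,G,E,F] q_used=1 → run D
t=8: queue=[C,B,G,E,F] q_used=0 → run C
t=9: queue=[C,B,G,E,F] q_used=1 → run C
t=10: queue=[C,B,G,E,F] q_used=2 → run C
t=11: queue=[B,G,E,F,C] q_used=0 → run B
t=12: queue=[B,G,E,F,C] q_used=1 → run B
t=13: queue=[B,G,E,F,C] q_used=2 → run B
t=14: queue=[G,E,F,C,B] q_used=0 → run G
t=15: queue=[G,E,F,C,B] q_used=1 → run G
t=16: queue=[G,E,F,C,B] q_used=2 → run G
t=17: queue=[E,F,C,B,G] q_used=0 → run E
t=18: queue=[E,F,C,B,G] q_used=1 → run E
t=19: queue=[E,F,C,B,G] q_used=2 → run E
t=20: queue=[F,C,B,G,E] q_used=0 → run F
t=21: queue=[F,C,B,G,E] q_used=1 → run F
t=22: queue=[F,C,B,G,E] q_used=2 → run F
t=23: queue=[C,B,G,E,F] q_used=0 → run C
t=24: queue=[B,G,E,F] q_used=0 → run B
t=25: queue=[B,G,E,F] q_used=1 → run B
t=26: queue=[G,E,F] q_used=0 → run G
t=27: queue=[E,F] q_used=0 → run E
t=28: queue=[E,F] q_used=1 → run E
t=29: queue=[E,F] q_used=2 → run E
t=30: queue=[F] q_used=0 → run F
t=31: queue=[F] q_used=1 → run F
t=32: (idle)
t=33: (idle)
t=34: (idle)
t=35: (idle)
t=36: (idle)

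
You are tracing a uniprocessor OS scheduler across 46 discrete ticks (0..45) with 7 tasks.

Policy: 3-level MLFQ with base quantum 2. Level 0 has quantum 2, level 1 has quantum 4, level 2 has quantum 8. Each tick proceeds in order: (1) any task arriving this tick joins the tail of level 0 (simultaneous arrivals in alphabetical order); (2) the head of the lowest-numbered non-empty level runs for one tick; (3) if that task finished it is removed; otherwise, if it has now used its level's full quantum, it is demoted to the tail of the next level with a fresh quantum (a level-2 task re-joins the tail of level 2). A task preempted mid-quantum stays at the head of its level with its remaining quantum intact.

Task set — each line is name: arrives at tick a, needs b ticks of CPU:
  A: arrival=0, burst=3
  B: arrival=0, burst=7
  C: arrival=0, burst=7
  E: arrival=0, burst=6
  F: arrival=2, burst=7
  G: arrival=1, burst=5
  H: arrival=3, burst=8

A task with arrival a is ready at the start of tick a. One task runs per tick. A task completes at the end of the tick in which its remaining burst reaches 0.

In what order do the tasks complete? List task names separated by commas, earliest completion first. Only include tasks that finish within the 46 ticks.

t=0: L0/L1/L2 = ABCE/-/- → run A
t=1: L0/L1/L2 = ABCEG/-/- → run A
t=2: L0/L1/L2 = BCEGF/A/- → run B
t=3: L0/L1/L2 = BCEGFH/A/- → run B
t=4: L0/L1/L2 = CEGFH/AB/- → run C
t=5: L0/L1/L2 = CEGFH/AB/- → run C
t=6: L0/L1/L2 = EGFH/ABC/- → run E
t=7: L0/L1/L2 = EGFH/ABC/- → run E
t=8: L0/L1/L2 = GFH/ABCE/- → run G
t=9: L0/L1/L2 = GFH/ABCE/- → run G
t=10: L0/L1/L2 = FH/ABCEG/- → run F
t=11: L0/L1/L2 = FH/ABCEG/- → run F
t=12: L0/L1/L2 = H/ABCEGF/- → run H
t=13: L0/L1/L2 = H/ABCEGF/- → run H
t=14: L0/L1/L2 = -/ABCEGFH/- → run A
t=15: L0/L1/L2 = -/BCEGFH/- → run B
t=16: L0/L1/L2 = -/BCEGFH/- → run B
t=17: L0/L1/L2 = -/BCEGFH/- → run B
t=18: L0/L1/L2 = -/BCEGFH/- → run B
t=19: L0/L1/L2 = -/CEGFH/B → run C
t=20: L0/L1/L2 = -/CEGFH/B → run C
t=21: L0/L1/L2 = -/CEGFH/B → run C
t=22: L0/L1/L2 = -/CEGFH/B → run C
t=23: L0/L1/L2 = -/EGFH/BC → run E
t=24: L0/L1/L2 = -/EGFH/BC → run E
t=25: L0/L1/L2 = -/EGFH/BC → run E
t=26: L0/L1/L2 = -/EGFH/BC → run E
t=27: L0/L1/L2 = -/GFH/BC → run G
t=28: L0/L1/L2 = -/GFH/BC → run G
t=29: L0/L1/L2 = -/GFH/BC → run G
t=30: L0/L1/L2 = -/FH/BC → run F
t=31: L0/L1/L2 = -/FH/BC → run F
t=32: L0/L1/L2 = -/FH/BC → run F
t=33: L0/L1/L2 = -/FH/BC → run F
t=34: L0/L1/L2 = -/H/BCF → run H
t=35: L0/L1/L2 = -/H/BCF → run H
t=36: L0/L1/L2 = -/H/BCF → run H
t=37: L0/L1/L2 = -/H/BCF → run H
t=38: L0/L1/L2 = -/-/BCFH → run B
t=39: L0/L1/L2 = -/-/CFH → run C
t=40: L0/L1/L2 = -/-/FH → run F
t=41: L0/L1/L2 = -/-/H → run H
t=42: L0/L1/L2 = -/-/H → run H
t=43: (idle)
t=44: (idle)
t=45: (idle)

completion order = A, E, G, B, C, F, H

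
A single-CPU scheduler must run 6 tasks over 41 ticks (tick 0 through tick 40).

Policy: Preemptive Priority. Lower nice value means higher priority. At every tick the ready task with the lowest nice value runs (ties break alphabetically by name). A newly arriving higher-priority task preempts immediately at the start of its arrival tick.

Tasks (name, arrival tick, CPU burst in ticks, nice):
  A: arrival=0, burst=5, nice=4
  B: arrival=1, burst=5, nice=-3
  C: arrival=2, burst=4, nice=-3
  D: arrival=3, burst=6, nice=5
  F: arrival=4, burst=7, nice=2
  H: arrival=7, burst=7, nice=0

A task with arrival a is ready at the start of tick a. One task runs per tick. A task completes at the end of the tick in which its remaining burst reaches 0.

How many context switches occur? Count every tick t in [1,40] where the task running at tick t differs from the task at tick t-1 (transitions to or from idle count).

t=0: ready={A} → run A
t=1: ready={A,B} → run B
t=2: ready={A,B,C} → run B
t=3: ready={A,B,C,D} → run B
t=4: ready={A,B,C,D,F} → run B
t=5: ready={A,B,C,D,F} → run B
t=6: ready={A,C,D,F} → run C
t=7: ready={A,C,D,F,H} → run C
t=8: ready={A,C,D,F,H} → run C
t=9: ready={A,C,D,F,H} → run C
t=10: ready={A,D,F,H} → run H
t=11: ready={A,D,F,H} → run H
t=12: ready={A,D,F,H} → run H
t=13: ready={A,D,F,H} → run H
t=14: ready={A,D,F,H} → run H
t=15: ready={A,D,F,H} → run H
t=16: ready={A,D,F,H} → run H
t=17: ready={A,D,F} → run F
t=18: ready={A,D,F} → run F
t=19: ready={A,D,F} → run F
t=20: ready={A,D,F} → run F
t=21: ready={A,D,F} → run F
t=22: ready={A,D,F} → run F
t=23: ready={A,D,F} → run F
t=24: ready={A,D} → run A
t=25: ready={A,D} → run A
t=26: ready={A,D} → run A
t=27: ready={A,D} → run A
t=28: ready={D} → run D
t=29: ready={D} → run D
t=30: ready={D} → run D
t=31: ready={D} → run D
t=32: ready={D} → run D
t=33: ready={D} → run D
t=34: (idle)
t=35: (idle)
t=36: (idle)
t=37: (idle)
t=38: (idle)
t=39: (idle)
t=40: (idle)

context switches = 7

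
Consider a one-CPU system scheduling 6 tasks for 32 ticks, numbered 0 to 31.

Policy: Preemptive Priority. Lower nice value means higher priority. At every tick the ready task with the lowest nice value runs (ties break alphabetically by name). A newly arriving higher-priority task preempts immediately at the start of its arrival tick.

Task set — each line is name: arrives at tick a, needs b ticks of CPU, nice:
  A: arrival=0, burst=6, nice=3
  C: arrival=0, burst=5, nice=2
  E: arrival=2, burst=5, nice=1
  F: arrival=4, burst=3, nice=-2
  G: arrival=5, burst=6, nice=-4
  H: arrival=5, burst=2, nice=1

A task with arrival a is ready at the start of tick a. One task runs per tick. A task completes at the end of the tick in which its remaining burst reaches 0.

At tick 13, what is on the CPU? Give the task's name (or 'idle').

t=0: ready={A,C} → run C
t=1: ready={A,C} → run C
t=2: ready={A,C,E} → run E
t=3: ready={A,C,E} → run E
t=4: ready={A,C,E,F} → run F
t=5: ready={A,C,E,F,G,H} → run G
t=6: ready={A,C,E,F,G,H} → run G
t=7: ready={A,C,E,F,G,H} → run G
t=8: ready={A,C,E,F,G,H} → run G
t=9: ready={A,C,E,F,G,H} → run G
t=10: ready={A,C,E,F,G,H} → run G
t=11: ready={A,C,E,F,H} → run F
t=12: ready={A,C,E,F,H} → run F
t=13: ready={A,C,E,H} → run E
t=14: ready={A,C,E,H} → run E
t=15: ready={A,C,E,H} → run E
t=16: ready={A,C,H} → run H
t=17: ready={A,C,H} → run H
t=18: ready={A,C} → run C
t=19: ready={A,C} → run C
t=20: ready={A,C} → run C
t=21: ready={A} → run A
t=22: ready={A} → run A
t=23: ready={A} → run A
t=24: ready={A} → run A
t=25: ready={A} → run A
t=26: ready={A} → run A
t=27: (idle)
t=28: (idle)
t=29: (idle)
t=30: (idle)
t=31: (idle)

running at tick 13 = E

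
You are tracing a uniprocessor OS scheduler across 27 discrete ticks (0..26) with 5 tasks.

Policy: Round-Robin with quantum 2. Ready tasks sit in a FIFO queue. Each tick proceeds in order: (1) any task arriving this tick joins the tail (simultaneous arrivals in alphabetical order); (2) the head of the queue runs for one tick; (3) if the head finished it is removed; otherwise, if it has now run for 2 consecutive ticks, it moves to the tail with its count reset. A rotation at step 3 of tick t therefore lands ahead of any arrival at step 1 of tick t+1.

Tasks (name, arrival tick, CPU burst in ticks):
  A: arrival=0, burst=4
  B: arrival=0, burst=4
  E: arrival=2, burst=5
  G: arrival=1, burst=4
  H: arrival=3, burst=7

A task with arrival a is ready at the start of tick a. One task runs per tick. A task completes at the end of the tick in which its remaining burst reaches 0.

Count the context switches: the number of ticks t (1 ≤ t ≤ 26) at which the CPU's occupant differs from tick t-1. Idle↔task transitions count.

context switches = 12

t=0: queue=[A,B] q_used=0 → run A
t=1: queue=[A,B,G] q_used=1 → run A
t=2: queue=[B,G,A,E] q_used=0 → run B
t=3: queue=[B,G,A,E,H] q_used=1 → run B
t=4: queue=[G,A,E,H,B] q_used=0 → run G
t=5: queue=[G,A,E,H,B] q_used=1 → run G
t=6: queue=[A,E,H,B,G] q_used=0 → run A
t=7: queue=[A,E,H,B,G] q_used=1 → run A
t=8: queue=[E,H,B,G] q_used=0 → run E
t=9: queue=[E,H,B,G] q_used=1 → run E
t=10: queue=[H,B,G,E] q_used=0 → run H
t=11: queue=[H,B,G,E] q_used=1 → run H
t=12: queue=[B,G,E,H] q_used=0 → run B
t=13: queue=[B,G,E,H] q_used=1 → run B
t=14: queue=[G,E,H] q_used=0 → run G
t=15: queue=[G,E,H] q_used=1 → run G
t=16: queue=[E,H] q_used=0 → run E
t=17: queue=[E,H] q_used=1 → run E
t=18: queue=[H,E] q_used=0 → run H
t=19: queue=[H,E] q_used=1 → run H
t=20: queue=[E,H] q_used=0 → run E
t=21: queue=[H] q_used=0 → run H
t=22: queue=[H] q_used=1 → run H
t=23: queue=[H] q_used=0 → run H
t=24: (idle)
t=25: (idle)
t=26: (idle)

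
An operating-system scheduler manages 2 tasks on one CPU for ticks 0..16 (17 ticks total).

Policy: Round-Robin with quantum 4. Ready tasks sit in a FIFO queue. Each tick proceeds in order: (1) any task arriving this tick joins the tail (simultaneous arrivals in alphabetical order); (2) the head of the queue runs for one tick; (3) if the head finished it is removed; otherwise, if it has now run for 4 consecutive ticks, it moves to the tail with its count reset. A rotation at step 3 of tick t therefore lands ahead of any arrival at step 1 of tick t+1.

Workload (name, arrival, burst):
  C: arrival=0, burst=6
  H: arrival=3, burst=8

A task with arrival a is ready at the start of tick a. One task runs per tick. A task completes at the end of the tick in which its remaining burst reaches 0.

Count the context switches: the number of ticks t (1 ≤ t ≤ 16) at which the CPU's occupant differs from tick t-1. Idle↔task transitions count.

t=0: queue=[C] q_used=0 → run C
t=1: queue=[C] q_used=1 → run C
t=2: queue=[C] q_used=2 → run C
t=3: queue=[C,H] q_used=3 → run C
t=4: queue=[H,C] q_used=0 → run H
t=5: queue=[H,C] q_used=1 → run H
t=6: queue=[H,C] q_used=2 → run H
t=7: queue=[H,C] q_used=3 → run H
t=8: queue=[C,H] q_used=0 → run C
t=9: queue=[C,H] q_used=1 → run C
t=10: queue=[H] q_used=0 → run H
t=11: queue=[H] q_used=1 → run H
t=12: queue=[H] q_used=2 → run H
t=13: queue=[H] q_used=3 → run H
t=14: (idle)
t=15: (idle)
t=16: (idle)

context switches = 4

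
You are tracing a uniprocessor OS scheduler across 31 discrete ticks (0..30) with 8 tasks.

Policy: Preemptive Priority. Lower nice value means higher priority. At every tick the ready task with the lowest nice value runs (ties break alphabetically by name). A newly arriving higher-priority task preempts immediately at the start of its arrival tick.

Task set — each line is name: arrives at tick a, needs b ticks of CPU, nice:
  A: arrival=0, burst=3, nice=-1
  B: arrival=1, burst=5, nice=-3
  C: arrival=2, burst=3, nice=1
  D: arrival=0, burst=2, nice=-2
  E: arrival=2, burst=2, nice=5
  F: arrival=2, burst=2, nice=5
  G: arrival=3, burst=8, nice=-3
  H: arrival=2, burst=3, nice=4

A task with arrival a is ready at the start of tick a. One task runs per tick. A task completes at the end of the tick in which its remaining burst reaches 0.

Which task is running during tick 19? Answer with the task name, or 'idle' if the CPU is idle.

t=0: ready={A,D} → run D
t=1: ready={A,B,D} → run B
t=2: ready={A,B,C,D,E,F,H} → run B
t=3: ready={A,B,C,D,E,F,G,H} → run B
t=4: ready={A,B,C,D,E,F,G,H} → run B
t=5: ready={A,B,C,D,E,F,G,H} → run B
t=6: ready={A,C,D,E,F,G,H} → run G
t=7: ready={A,C,D,E,F,G,H} → run G
t=8: ready={A,C,D,E,F,G,H} → run G
t=9: ready={A,C,D,E,F,G,H} → run G
t=10: ready={A,C,D,E,F,G,H} → run G
t=11: ready={A,C,D,E,F,G,H} → run G
t=12: ready={A,C,D,E,F,G,H} → run G
t=13: ready={A,C,D,E,F,G,H} → run G
t=14: ready={A,C,D,E,F,H} → run D
t=15: ready={A,C,E,F,H} → run A
t=16: ready={A,C,E,F,H} → run A
t=17: ready={A,C,E,F,H} → run A
t=18: ready={C,E,F,H} → run C
t=19: ready={C,E,F,H} → run C
t=20: ready={C,E,F,H} → run C
t=21: ready={E,F,H} → run H
t=22: ready={E,F,H} → run H
t=23: ready={E,F,H} → run H
t=24: ready={E,F} → run E
t=25: ready={E,F} → run E
t=26: ready={F} → run F
t=27: ready={F} → run F
t=28: (idle)
t=29: (idle)
t=30: (idle)

running at tick 19 = C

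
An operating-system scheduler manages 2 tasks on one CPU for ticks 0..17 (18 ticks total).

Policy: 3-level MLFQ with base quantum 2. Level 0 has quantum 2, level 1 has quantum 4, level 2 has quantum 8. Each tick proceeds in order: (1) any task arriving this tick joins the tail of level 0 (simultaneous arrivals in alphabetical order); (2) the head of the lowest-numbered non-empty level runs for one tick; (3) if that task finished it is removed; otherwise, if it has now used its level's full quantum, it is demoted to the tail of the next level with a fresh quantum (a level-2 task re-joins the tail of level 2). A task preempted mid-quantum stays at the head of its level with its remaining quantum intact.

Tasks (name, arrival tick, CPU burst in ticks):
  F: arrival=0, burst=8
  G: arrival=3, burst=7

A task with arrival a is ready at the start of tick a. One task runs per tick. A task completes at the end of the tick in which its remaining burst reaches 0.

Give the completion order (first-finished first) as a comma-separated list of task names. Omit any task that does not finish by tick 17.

t=0: L0/L1/L2 = F/-/- → run F
t=1: L0/L1/L2 = F/-/- → run F
t=2: L0/L1/L2 = -/F/- → run F
t=3: L0/L1/L2 = G/F/- → run G
t=4: L0/L1/L2 = G/F/- → run G
t=5: L0/L1/L2 = -/FG/- → run F
t=6: L0/L1/L2 = -/FG/- → run F
t=7: L0/L1/L2 = -/FG/- → run F
t=8: L0/L1/L2 = -/G/F → run G
t=9: L0/L1/L2 = -/G/F → run G
t=10: L0/L1/L2 = -/G/F → run G
t=11: L0/L1/L2 = -/G/F → run G
t=12: L0/L1/L2 = -/-/FG → run F
t=13: L0/L1/L2 = -/-/FG → run F
t=14: L0/L1/L2 = -/-/G → run G
t=15: (idle)
t=16: (idle)
t=17: (idle)

completion order = F, G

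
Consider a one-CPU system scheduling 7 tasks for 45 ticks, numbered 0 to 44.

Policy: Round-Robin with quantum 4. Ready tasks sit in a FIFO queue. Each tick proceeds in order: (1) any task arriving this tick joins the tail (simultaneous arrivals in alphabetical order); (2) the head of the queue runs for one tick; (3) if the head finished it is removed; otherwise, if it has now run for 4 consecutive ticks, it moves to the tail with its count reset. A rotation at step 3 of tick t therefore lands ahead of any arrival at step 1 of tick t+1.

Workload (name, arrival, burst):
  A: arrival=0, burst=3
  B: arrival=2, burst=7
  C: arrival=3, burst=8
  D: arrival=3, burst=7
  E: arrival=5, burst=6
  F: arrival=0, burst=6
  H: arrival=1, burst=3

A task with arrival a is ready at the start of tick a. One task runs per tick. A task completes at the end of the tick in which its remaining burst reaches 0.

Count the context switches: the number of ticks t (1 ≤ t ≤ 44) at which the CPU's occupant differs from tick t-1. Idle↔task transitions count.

context switches = 12

t=0: queue=[A,F] q_used=0 → run A
t=1: queue=[A,F,H] q_used=1 → run A
t=2: queue=[A,F,H,B] q_used=2 → run A
t=3: queue=[F,H,B,C,D] q_used=0 → run F
t=4: queue=[F,H,B,C,D] q_used=1 → run F
t=5: queue=[F,H,B,C,D,E] q_used=2 → run F
t=6: queue=[F,H,B,C,D,E] q_used=3 → run F
t=7: queue=[H,B,C,D,E,F] q_used=0 → run H
t=8: queue=[H,B,C,D,E,F] q_used=1 → run H
t=9: queue=[H,B,C,D,E,F] q_used=2 → run H
t=10: queue=[B,C,D,E,F] q_used=0 → run B
t=11: queue=[B,C,D,E,F] q_used=1 → run B
t=12: queue=[B,C,D,E,F] q_used=2 → run B
t=13: queue=[B,C,D,E,F] q_used=3 → run B
t=14: queue=[C,D,E,F,B] q_used=0 → run C
t=15: queue=[C,D,E,F,B] q_used=1 → run C
t=16: queue=[C,D,E,F,B] q_used=2 → run C
t=17: queue=[C,D,E,F,B] q_used=3 → run C
t=18: queue=[D,E,F,B,C] q_used=0 → run D
t=19: queue=[D,E,F,B,C] q_used=1 → run D
t=20: queue=[D,E,F,B,C] q_used=2 → run D
t=21: queue=[D,E,F,B,C] q_used=3 → run D
t=22: queue=[E,F,B,C,D] q_used=0 → run E
t=23: queue=[E,F,B,C,D] q_used=1 → run E
t=24: queue=[E,F,B,C,D] q_used=2 → run E
t=25: queue=[E,F,B,C,D] q_used=3 → run E
t=26: queue=[F,B,C,D,E] q_used=0 → run F
t=27: queue=[F,B,C,D,E] q_used=1 → run F
t=28: queue=[B,C,D,E] q_used=0 → run B
t=29: queue=[B,C,D,E] q_used=1 → run B
t=30: queue=[B,C,D,E] q_used=2 → run B
t=31: queue=[C,D,E] q_used=0 → run C
t=32: queue=[C,D,E] q_used=1 → run C
t=33: queue=[C,D,E] q_used=2 → run C
t=34: queue=[C,D,E] q_used=3 → run C
t=35: queue=[D,E] q_used=0 → run D
t=36: queue=[D,E] q_used=1 → run D
t=37: queue=[D,E] q_used=2 → run D
t=38: queue=[E] q_used=0 → run E
t=39: queue=[E] q_used=1 → run E
t=40: (idle)
t=41: (idle)
t=42: (idle)
t=43: (idle)
t=44: (idle)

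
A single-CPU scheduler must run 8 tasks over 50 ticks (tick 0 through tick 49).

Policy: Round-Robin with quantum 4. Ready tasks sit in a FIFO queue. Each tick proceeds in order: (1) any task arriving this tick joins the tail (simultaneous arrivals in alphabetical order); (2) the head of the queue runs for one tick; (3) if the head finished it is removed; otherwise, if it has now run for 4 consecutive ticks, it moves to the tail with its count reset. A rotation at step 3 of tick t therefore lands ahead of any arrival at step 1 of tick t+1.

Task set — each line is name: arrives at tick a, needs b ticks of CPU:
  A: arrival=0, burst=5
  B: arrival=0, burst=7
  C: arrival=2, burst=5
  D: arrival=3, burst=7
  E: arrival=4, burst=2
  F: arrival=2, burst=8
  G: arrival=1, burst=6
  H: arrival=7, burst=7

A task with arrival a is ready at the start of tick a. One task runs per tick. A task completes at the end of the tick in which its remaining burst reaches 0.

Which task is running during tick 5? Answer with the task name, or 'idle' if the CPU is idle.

running at tick 5 = B

t=0: queue=[A,B] q_used=0 → run A
t=1: queue=[A,B,G] q_used=1 → run A
t=2: queue=[A,B,G,C,F] q_used=2 → run A
t=3: queue=[A,B,G,C,F,D] q_used=3 → run A
t=4: queue=[B,G,C,F,D,A,E] q_used=0 → run B
t=5: queue=[B,G,C,F,D,A,E] q_used=1 → run B
t=6: queue=[B,G,C,F,D,A,E] q_used=2 → run B
t=7: queue=[B,G,C,F,D,A,E,H] q_used=3 → run B
t=8: queue=[G,C,F,D,A,E,H,B] q_used=0 → run G
t=9: queue=[G,C,F,D,A,E,H,B] q_used=1 → run G
t=10: queue=[G,C,F,D,A,E,H,B] q_used=2 → run G
t=11: queue=[G,C,F,D,A,E,H,B] q_used=3 → run G
t=12: queue=[C,F,D,A,E,H,B,G] q_used=0 → run C
t=13: queue=[C,F,D,A,E,H,B,G] q_used=1 → run C
t=14: queue=[C,F,D,A,E,H,B,G] q_used=2 → run C
t=15: queue=[C,F,D,A,E,H,B,G] q_used=3 → run C
t=16: queue=[F,D,A,E,H,B,G,C] q_used=0 → run F
t=17: queue=[F,D,A,E,H,B,G,C] q_used=1 → run F
t=18: queue=[F,D,A,E,H,B,G,C] q_used=2 → run F
t=19: queue=[F,D,A,E,H,B,G,C] q_used=3 → run F
t=20: queue=[D,A,E,H,B,G,C,F] q_used=0 → run D
t=21: queue=[D,A,E,H,B,G,C,F] q_used=1 → run D
t=22: queue=[D,A,E,H,B,G,C,F] q_used=2 → run D
t=23: queue=[D,A,E,H,B,G,C,F] q_used=3 → run D
t=24: queue=[A,E,H,B,G,C,F,D] q_used=0 → run A
t=25: queue=[E,H,B,G,C,F,D] q_used=0 → run E
t=26: queue=[E,H,B,G,C,F,D] q_used=1 → run E
t=27: queue=[H,B,G,C,F,D] q_used=0 → run H
t=28: queue=[H,B,G,C,F,D] q_used=1 → run H
t=29: queue=[H,B,G,C,F,D] q_used=2 → run H
t=30: queue=[H,B,G,C,F,D] q_used=3 → run H
t=31: queue=[B,G,C,F,D,H] q_used=0 → run B
t=32: queue=[B,G,C,F,D,H] q_used=1 → run B
t=33: queue=[B,G,C,F,D,H] q_used=2 → run B
t=34: queue=[G,C,F,D,H] q_used=0 → run G
t=35: queue=[G,C,F,D,H] q_used=1 → run G
t=36: queue=[C,F,D,H] q_used=0 → run C
t=37: queue=[F,D,H] q_used=0 → run F
t=38: queue=[F,D,H] q_used=1 → run F
t=39: queue=[F,D,H] q_used=2 → run F
t=40: queue=[F,D,H] q_used=3 → run F
t=41: queue=[D,H] q_used=0 → run D
t=42: queue=[D,H] q_used=1 → run D
t=43: queue=[D,H] q_used=2 → run D
t=44: queue=[H] q_used=0 → run H
t=45: queue=[H] q_used=1 → run H
t=46: queue=[H] q_used=2 → run H
t=47: (idle)
t=48: (idle)
t=49: (idle)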